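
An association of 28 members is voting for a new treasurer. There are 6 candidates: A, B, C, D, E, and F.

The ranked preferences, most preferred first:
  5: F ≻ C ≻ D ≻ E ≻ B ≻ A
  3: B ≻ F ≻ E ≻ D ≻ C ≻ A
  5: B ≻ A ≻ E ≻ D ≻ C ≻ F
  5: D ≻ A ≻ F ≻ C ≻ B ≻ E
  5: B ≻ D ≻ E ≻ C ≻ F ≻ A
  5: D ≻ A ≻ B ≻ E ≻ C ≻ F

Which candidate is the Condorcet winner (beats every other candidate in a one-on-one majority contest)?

D vs A: 23–5
D vs B: 15–13
D vs C: 23–5
D vs E: 20–8
D vs F: 20–8
D beats every other candidate.

D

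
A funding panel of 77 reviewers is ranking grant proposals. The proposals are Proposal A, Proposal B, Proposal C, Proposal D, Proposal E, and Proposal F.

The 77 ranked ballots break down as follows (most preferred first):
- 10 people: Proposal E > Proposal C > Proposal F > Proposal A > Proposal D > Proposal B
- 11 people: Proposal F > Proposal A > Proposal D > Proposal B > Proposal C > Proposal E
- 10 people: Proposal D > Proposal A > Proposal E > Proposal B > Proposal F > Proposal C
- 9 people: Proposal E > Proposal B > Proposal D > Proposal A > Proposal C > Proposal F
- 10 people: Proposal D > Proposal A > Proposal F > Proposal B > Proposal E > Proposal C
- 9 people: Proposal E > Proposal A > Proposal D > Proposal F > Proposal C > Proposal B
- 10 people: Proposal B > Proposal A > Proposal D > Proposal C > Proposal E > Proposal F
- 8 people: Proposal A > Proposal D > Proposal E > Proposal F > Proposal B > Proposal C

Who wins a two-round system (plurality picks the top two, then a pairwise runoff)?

Proposal D

Round 1 first-place votes: Proposal A 8, Proposal B 10, Proposal C 0, Proposal D 20, Proposal E 28, Proposal F 11. Proposal E and Proposal D advance.
Runoff: Proposal E is ranked above Proposal D on 28 ballots, Proposal D above Proposal E on 49.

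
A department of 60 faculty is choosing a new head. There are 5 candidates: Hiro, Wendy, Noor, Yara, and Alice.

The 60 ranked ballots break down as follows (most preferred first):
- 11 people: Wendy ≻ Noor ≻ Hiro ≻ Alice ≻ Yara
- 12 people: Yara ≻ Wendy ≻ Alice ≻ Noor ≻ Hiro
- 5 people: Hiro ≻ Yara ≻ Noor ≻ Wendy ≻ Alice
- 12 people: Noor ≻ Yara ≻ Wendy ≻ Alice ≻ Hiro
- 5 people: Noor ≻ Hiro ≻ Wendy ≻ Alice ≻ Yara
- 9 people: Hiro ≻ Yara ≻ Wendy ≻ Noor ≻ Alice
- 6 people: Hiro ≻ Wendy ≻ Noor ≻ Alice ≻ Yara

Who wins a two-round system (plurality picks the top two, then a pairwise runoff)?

Round 1 first-place votes: Hiro 20, Wendy 11, Noor 17, Yara 12, Alice 0. Hiro and Noor advance.
Runoff: Hiro is ranked above Noor on 20 ballots, Noor above Hiro on 40.

Noor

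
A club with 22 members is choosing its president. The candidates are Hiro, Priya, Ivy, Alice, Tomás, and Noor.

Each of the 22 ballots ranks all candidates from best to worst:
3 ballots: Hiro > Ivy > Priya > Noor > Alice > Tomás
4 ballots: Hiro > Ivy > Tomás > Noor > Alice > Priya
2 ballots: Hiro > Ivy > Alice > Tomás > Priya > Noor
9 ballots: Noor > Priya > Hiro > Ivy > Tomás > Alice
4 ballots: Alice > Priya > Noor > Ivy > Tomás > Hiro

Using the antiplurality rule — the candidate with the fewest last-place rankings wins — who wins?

Ivy

Last-place votes: Hiro 4, Priya 4, Ivy 0, Alice 9, Tomás 3, Noor 2.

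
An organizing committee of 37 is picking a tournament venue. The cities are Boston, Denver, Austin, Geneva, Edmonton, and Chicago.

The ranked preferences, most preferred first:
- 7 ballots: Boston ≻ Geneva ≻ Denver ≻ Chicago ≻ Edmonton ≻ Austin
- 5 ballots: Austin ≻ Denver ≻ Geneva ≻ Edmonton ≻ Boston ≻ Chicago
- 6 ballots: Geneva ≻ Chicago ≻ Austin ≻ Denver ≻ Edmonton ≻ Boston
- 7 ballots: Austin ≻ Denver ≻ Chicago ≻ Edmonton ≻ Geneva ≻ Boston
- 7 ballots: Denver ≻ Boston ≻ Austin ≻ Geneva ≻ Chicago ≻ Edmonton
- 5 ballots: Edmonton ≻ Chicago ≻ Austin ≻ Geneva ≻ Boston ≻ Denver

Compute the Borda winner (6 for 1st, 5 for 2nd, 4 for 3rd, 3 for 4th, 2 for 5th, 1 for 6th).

Boston: 7×6 + 5×2 + 6×1 + 7×1 + 7×5 + 5×2 = 110
Denver: 7×4 + 5×5 + 6×3 + 7×5 + 7×6 + 5×1 = 153
Austin: 7×1 + 5×6 + 6×4 + 7×6 + 7×4 + 5×4 = 151
Geneva: 7×5 + 5×4 + 6×6 + 7×2 + 7×3 + 5×3 = 141
Edmonton: 7×2 + 5×3 + 6×2 + 7×3 + 7×1 + 5×6 = 99
Chicago: 7×3 + 5×1 + 6×5 + 7×4 + 7×2 + 5×5 = 123

Denver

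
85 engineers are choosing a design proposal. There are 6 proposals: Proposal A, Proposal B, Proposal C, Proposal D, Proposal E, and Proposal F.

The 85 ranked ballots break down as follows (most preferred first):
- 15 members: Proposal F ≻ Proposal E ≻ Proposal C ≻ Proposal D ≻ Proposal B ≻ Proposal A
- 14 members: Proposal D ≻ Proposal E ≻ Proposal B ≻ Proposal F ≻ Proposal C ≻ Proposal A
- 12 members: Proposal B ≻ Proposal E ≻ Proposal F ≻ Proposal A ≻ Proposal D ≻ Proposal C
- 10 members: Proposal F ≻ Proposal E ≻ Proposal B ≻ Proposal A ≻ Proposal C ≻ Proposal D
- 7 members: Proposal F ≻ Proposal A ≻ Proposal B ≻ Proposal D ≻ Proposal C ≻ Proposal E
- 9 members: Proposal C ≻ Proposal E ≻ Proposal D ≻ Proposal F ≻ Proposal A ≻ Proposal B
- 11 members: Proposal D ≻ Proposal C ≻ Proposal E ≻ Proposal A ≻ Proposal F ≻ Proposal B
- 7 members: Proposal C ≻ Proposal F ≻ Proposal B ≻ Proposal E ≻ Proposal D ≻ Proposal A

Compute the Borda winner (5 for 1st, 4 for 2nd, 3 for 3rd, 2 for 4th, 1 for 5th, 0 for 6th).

Proposal A: 15×0 + 14×0 + 12×2 + 10×2 + 7×4 + 9×1 + 11×2 + 7×0 = 103
Proposal B: 15×1 + 14×3 + 12×5 + 10×3 + 7×3 + 9×0 + 11×0 + 7×3 = 189
Proposal C: 15×3 + 14×1 + 12×0 + 10×1 + 7×1 + 9×5 + 11×4 + 7×5 = 200
Proposal D: 15×2 + 14×5 + 12×1 + 10×0 + 7×2 + 9×3 + 11×5 + 7×1 = 215
Proposal E: 15×4 + 14×4 + 12×4 + 10×4 + 7×0 + 9×4 + 11×3 + 7×2 = 287
Proposal F: 15×5 + 14×2 + 12×3 + 10×5 + 7×5 + 9×2 + 11×1 + 7×4 = 281

Proposal E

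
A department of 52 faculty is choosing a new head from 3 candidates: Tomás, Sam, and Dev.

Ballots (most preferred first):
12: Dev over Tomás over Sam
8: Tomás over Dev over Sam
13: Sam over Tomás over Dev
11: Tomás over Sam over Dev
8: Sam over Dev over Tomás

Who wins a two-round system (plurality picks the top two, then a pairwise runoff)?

Tomás

Round 1 first-place votes: Tomás 19, Sam 21, Dev 12. Sam and Tomás advance.
Runoff: Sam is ranked above Tomás on 21 ballots, Tomás above Sam on 31.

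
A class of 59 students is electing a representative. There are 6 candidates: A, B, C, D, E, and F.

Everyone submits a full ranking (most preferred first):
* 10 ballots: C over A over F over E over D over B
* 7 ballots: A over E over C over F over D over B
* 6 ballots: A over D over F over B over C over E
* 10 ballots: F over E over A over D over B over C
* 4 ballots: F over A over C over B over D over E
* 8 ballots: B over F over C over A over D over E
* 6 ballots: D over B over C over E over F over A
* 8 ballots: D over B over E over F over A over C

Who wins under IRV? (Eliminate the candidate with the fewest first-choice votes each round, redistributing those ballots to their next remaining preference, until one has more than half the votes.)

F

Round 1: A 13, B 8, C 10, D 14, E 0, F 14. E eliminated.
Round 2: A 13, B 8, C 10, D 14, F 14. B eliminated.
Round 3: A 13, C 10, D 14, F 22. C eliminated.
Round 4: A 23, D 14, F 22. D eliminated.
Round 5: A 23, F 36. F has a majority (≥30).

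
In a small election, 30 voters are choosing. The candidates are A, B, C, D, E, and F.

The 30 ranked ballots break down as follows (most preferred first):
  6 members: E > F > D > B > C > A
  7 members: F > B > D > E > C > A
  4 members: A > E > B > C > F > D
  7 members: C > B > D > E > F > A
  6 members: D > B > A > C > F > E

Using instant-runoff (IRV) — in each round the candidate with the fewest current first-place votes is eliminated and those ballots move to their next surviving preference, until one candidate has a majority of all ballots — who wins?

E

Round 1: A 4, B 0, C 7, D 6, E 6, F 7. B eliminated.
Round 2: A 4, C 7, D 6, E 6, F 7. A eliminated.
Round 3: C 7, D 6, E 10, F 7. D eliminated.
Round 4: C 13, E 10, F 7. F eliminated.
Round 5: C 13, E 17. E has a majority (≥16).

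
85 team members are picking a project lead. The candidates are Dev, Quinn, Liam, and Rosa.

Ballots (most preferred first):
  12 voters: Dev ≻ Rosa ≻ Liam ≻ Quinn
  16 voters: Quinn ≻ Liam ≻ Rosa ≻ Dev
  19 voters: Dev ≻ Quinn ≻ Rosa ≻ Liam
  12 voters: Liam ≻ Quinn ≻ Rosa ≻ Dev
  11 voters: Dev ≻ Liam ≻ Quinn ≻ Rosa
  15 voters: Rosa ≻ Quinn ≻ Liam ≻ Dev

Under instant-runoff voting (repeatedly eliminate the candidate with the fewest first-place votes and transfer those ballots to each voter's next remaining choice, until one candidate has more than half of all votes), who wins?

Quinn

Round 1: Dev 42, Quinn 16, Liam 12, Rosa 15. Liam eliminated.
Round 2: Dev 42, Quinn 28, Rosa 15. Rosa eliminated.
Round 3: Dev 42, Quinn 43. Quinn has a majority (≥43).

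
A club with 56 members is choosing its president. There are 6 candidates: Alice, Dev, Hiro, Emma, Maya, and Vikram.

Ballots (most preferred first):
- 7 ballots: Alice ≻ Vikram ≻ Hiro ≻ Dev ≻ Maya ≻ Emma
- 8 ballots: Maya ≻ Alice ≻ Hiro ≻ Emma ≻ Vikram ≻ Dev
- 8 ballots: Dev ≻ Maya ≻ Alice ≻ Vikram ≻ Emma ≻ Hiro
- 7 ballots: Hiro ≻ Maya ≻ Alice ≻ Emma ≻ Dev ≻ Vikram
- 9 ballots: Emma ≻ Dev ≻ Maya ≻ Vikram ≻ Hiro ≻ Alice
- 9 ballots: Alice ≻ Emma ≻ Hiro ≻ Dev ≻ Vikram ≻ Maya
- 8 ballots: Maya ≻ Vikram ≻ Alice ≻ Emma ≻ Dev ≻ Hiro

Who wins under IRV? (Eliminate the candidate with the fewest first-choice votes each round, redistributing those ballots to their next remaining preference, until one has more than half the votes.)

Maya

Round 1: Alice 16, Dev 8, Hiro 7, Emma 9, Maya 16, Vikram 0. Vikram eliminated.
Round 2: Alice 16, Dev 8, Hiro 7, Emma 9, Maya 16. Hiro eliminated.
Round 3: Alice 16, Dev 8, Emma 9, Maya 23. Dev eliminated.
Round 4: Alice 16, Emma 9, Maya 31. Maya has a majority (≥29).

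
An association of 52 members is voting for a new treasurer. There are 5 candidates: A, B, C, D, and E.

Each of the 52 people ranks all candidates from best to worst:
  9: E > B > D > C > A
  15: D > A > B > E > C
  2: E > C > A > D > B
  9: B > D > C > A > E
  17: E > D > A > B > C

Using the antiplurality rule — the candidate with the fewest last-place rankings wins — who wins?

Last-place votes: A 9, B 2, C 32, D 0, E 9.

D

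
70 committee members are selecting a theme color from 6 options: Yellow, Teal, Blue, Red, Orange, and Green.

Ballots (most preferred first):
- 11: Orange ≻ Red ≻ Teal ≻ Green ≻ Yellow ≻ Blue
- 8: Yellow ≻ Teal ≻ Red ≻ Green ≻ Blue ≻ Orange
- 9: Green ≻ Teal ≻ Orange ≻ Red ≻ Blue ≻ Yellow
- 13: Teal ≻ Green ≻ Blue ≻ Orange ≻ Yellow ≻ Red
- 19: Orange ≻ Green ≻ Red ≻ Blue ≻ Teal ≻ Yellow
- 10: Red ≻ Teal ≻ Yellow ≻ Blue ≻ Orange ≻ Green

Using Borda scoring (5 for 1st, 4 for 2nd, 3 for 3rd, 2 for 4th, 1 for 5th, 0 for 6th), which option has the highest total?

Teal

Yellow: 11×1 + 8×5 + 9×0 + 13×1 + 19×0 + 10×3 = 94
Teal: 11×3 + 8×4 + 9×4 + 13×5 + 19×1 + 10×4 = 225
Blue: 11×0 + 8×1 + 9×1 + 13×3 + 19×2 + 10×2 = 114
Red: 11×4 + 8×3 + 9×2 + 13×0 + 19×3 + 10×5 = 193
Orange: 11×5 + 8×0 + 9×3 + 13×2 + 19×5 + 10×1 = 213
Green: 11×2 + 8×2 + 9×5 + 13×4 + 19×4 + 10×0 = 211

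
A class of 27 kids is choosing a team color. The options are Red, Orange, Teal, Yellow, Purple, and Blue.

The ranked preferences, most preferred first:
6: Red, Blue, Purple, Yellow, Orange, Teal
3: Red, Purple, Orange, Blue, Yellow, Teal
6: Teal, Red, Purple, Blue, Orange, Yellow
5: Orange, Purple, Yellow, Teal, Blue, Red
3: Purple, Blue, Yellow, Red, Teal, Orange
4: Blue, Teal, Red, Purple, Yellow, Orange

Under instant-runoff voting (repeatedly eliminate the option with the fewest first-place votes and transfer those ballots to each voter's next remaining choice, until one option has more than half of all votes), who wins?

Round 1: Red 9, Orange 5, Teal 6, Yellow 0, Purple 3, Blue 4. Yellow eliminated.
Round 2: Red 9, Orange 5, Teal 6, Purple 3, Blue 4. Purple eliminated.
Round 3: Red 9, Orange 5, Teal 6, Blue 7. Orange eliminated.
Round 4: Red 9, Teal 11, Blue 7. Blue eliminated.
Round 5: Red 12, Teal 15. Teal has a majority (≥14).

Teal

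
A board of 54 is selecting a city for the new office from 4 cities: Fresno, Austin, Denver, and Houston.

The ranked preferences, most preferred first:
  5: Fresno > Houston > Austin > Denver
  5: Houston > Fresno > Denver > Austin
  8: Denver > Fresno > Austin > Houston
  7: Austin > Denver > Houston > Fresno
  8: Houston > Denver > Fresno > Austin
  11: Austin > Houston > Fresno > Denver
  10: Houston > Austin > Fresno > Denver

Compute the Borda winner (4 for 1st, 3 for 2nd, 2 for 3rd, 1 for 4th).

Fresno: 5×4 + 5×3 + 8×3 + 7×1 + 8×2 + 11×2 + 10×2 = 124
Austin: 5×2 + 5×1 + 8×2 + 7×4 + 8×1 + 11×4 + 10×3 = 141
Denver: 5×1 + 5×2 + 8×4 + 7×3 + 8×3 + 11×1 + 10×1 = 113
Houston: 5×3 + 5×4 + 8×1 + 7×2 + 8×4 + 11×3 + 10×4 = 162

Houston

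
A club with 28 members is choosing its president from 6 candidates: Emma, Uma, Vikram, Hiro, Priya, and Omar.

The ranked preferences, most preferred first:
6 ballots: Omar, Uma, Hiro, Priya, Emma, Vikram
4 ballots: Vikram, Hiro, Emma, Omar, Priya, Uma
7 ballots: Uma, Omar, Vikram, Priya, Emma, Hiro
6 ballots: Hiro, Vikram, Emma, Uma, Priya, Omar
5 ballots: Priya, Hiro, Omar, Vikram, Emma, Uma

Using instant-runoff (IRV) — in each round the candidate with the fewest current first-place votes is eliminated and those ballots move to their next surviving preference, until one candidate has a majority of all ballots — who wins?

Hiro

Round 1: Emma 0, Uma 7, Vikram 4, Hiro 6, Priya 5, Omar 6. Emma eliminated.
Round 2: Uma 7, Vikram 4, Hiro 6, Priya 5, Omar 6. Vikram eliminated.
Round 3: Uma 7, Hiro 10, Priya 5, Omar 6. Priya eliminated.
Round 4: Uma 7, Hiro 15, Omar 6. Hiro has a majority (≥15).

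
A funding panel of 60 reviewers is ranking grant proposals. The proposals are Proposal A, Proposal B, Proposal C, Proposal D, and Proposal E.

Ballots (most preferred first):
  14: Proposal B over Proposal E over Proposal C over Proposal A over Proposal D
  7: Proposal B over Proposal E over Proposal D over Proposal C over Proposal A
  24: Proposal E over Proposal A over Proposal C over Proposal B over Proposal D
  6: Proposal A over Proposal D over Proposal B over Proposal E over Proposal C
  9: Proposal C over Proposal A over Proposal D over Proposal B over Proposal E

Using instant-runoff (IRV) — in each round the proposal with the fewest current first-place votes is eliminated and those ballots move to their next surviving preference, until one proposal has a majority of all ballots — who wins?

Round 1: Proposal A 6, Proposal B 21, Proposal C 9, Proposal D 0, Proposal E 24. Proposal D eliminated.
Round 2: Proposal A 6, Proposal B 21, Proposal C 9, Proposal E 24. Proposal A eliminated.
Round 3: Proposal B 27, Proposal C 9, Proposal E 24. Proposal C eliminated.
Round 4: Proposal B 36, Proposal E 24. Proposal B has a majority (≥31).

Proposal B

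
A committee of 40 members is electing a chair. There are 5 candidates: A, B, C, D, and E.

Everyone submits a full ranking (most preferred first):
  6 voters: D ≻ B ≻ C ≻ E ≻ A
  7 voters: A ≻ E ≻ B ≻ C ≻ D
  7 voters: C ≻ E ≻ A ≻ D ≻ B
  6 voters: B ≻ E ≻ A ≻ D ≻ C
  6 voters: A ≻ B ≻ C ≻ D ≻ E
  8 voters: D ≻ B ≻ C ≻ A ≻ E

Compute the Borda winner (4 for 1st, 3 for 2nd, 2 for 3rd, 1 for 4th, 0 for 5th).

B

A: 6×0 + 7×4 + 7×2 + 6×2 + 6×4 + 8×1 = 86
B: 6×3 + 7×2 + 7×0 + 6×4 + 6×3 + 8×3 = 98
C: 6×2 + 7×1 + 7×4 + 6×0 + 6×2 + 8×2 = 75
D: 6×4 + 7×0 + 7×1 + 6×1 + 6×1 + 8×4 = 75
E: 6×1 + 7×3 + 7×3 + 6×3 + 6×0 + 8×0 = 66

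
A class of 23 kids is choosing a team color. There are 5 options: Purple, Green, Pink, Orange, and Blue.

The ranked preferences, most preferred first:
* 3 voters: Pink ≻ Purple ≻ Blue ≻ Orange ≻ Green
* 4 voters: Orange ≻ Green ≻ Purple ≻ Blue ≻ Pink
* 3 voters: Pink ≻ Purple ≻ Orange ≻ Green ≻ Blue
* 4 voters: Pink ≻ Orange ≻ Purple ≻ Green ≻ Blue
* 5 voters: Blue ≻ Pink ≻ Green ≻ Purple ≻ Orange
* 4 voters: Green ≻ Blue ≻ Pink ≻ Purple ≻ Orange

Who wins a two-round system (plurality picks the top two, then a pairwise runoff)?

Round 1 first-place votes: Purple 0, Green 4, Pink 10, Orange 4, Blue 5. Pink and Blue advance.
Runoff: Pink is ranked above Blue on 10 ballots, Blue above Pink on 13.

Blue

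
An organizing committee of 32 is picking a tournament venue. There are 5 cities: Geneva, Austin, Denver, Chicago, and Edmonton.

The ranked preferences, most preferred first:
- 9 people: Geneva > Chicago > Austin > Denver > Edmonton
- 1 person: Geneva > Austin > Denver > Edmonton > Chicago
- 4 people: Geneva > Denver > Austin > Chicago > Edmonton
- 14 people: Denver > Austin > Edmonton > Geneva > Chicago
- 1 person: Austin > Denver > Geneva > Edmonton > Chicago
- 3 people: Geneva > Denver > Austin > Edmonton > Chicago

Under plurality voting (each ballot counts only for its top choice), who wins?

First-place votes: Geneva 17, Austin 1, Denver 14, Chicago 0, Edmonton 0.

Geneva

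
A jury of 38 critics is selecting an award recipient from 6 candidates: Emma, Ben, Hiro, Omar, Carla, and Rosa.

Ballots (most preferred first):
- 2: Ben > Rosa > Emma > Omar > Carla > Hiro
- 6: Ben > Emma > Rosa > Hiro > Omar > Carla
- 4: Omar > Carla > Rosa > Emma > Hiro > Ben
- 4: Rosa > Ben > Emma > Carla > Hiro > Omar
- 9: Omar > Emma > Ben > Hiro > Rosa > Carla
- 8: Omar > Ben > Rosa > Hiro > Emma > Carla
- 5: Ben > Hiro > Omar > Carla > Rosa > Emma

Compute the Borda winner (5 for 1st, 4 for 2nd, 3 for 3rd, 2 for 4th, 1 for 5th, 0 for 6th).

Ben

Emma: 2×3 + 6×4 + 4×2 + 4×3 + 9×4 + 8×1 + 5×0 = 94
Ben: 2×5 + 6×5 + 4×0 + 4×4 + 9×3 + 8×4 + 5×5 = 140
Hiro: 2×0 + 6×2 + 4×1 + 4×1 + 9×2 + 8×2 + 5×4 = 74
Omar: 2×2 + 6×1 + 4×5 + 4×0 + 9×5 + 8×5 + 5×3 = 130
Carla: 2×1 + 6×0 + 4×4 + 4×2 + 9×0 + 8×0 + 5×2 = 36
Rosa: 2×4 + 6×3 + 4×3 + 4×5 + 9×1 + 8×3 + 5×1 = 96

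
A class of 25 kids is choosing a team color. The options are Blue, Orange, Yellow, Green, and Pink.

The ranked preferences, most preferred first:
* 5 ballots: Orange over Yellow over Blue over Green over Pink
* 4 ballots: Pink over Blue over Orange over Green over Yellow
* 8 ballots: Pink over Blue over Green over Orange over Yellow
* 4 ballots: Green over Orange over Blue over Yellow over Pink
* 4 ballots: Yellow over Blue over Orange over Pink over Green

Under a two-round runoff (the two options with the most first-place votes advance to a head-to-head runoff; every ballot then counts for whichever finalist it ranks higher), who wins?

Round 1 first-place votes: Blue 0, Orange 5, Yellow 4, Green 4, Pink 12. Pink and Orange advance.
Runoff: Pink is ranked above Orange on 12 ballots, Orange above Pink on 13.

Orange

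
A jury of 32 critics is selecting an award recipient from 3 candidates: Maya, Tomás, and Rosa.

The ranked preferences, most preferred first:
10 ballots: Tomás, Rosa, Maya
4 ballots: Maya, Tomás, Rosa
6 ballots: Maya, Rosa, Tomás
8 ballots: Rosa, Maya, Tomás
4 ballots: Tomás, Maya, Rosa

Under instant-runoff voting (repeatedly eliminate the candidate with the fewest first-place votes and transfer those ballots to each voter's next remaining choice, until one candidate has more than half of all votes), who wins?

Round 1: Maya 10, Tomás 14, Rosa 8. Rosa eliminated.
Round 2: Maya 18, Tomás 14. Maya has a majority (≥17).

Maya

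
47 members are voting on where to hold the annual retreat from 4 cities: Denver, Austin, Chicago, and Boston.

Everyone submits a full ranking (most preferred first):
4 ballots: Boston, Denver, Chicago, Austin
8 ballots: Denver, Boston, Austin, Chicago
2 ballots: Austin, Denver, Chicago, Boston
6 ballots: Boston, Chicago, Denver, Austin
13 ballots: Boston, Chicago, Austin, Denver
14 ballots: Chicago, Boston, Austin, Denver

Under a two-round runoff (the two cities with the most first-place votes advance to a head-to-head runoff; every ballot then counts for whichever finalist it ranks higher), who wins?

Round 1 first-place votes: Denver 8, Austin 2, Chicago 14, Boston 23. Boston and Chicago advance.
Runoff: Boston is ranked above Chicago on 31 ballots, Chicago above Boston on 16.

Boston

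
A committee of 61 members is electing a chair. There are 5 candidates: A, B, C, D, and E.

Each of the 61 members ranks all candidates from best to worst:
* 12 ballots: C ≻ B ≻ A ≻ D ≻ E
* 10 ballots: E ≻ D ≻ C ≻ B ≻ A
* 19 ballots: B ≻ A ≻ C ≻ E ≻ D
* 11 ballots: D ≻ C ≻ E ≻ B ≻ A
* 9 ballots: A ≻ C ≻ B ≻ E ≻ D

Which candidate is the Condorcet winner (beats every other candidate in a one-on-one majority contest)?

C

C vs A: 33–28
C vs B: 42–19
C vs D: 40–21
C vs E: 51–10
C beats every other candidate.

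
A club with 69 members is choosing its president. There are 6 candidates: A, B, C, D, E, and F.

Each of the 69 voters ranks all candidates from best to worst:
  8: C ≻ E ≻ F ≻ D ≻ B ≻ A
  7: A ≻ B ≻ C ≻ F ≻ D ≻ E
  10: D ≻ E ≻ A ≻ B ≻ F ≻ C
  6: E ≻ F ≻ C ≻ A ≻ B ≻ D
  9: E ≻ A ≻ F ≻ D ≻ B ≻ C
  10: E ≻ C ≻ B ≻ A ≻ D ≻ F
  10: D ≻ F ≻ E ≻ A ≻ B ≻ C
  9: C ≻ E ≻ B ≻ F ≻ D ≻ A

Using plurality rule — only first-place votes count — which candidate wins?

E

First-place votes: A 7, B 0, C 17, D 20, E 25, F 0.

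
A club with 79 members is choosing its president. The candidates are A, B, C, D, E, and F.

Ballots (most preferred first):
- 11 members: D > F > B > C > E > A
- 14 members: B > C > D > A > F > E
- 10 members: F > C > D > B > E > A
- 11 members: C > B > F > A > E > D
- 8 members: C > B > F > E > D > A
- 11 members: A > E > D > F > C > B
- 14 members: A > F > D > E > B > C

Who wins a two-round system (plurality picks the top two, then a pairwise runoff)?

C

Round 1 first-place votes: A 25, B 14, C 19, D 11, E 0, F 10. A and C advance.
Runoff: A is ranked above C on 25 ballots, C above A on 54.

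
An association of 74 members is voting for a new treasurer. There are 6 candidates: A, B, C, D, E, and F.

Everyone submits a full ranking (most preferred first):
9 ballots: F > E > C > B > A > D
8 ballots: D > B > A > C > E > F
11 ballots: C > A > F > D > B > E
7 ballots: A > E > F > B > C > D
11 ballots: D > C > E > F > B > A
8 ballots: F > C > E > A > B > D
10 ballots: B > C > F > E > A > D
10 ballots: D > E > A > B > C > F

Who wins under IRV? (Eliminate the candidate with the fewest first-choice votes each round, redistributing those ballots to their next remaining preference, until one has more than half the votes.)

F

Round 1: A 7, B 10, C 11, D 29, E 0, F 17. E eliminated.
Round 2: A 7, B 10, C 11, D 29, F 17. A eliminated.
Round 3: B 10, C 11, D 29, F 24. B eliminated.
Round 4: C 21, D 29, F 24. C eliminated.
Round 5: D 29, F 45. F has a majority (≥38).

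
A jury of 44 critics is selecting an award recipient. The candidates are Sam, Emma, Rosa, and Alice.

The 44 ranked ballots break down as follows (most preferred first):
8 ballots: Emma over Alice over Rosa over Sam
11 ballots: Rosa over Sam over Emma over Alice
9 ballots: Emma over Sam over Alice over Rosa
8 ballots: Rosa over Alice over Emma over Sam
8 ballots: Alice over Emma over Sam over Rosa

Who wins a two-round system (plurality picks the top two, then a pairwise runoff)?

Round 1 first-place votes: Sam 0, Emma 17, Rosa 19, Alice 8. Rosa and Emma advance.
Runoff: Rosa is ranked above Emma on 19 ballots, Emma above Rosa on 25.

Emma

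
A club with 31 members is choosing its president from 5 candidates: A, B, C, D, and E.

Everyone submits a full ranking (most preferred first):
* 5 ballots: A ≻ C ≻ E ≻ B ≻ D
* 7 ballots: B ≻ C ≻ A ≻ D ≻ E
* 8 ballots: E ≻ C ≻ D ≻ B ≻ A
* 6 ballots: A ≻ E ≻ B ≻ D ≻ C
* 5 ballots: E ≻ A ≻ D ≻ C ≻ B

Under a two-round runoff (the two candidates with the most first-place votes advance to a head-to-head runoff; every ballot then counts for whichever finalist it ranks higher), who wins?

Round 1 first-place votes: A 11, B 7, C 0, D 0, E 13. E and A advance.
Runoff: E is ranked above A on 13 ballots, A above E on 18.

A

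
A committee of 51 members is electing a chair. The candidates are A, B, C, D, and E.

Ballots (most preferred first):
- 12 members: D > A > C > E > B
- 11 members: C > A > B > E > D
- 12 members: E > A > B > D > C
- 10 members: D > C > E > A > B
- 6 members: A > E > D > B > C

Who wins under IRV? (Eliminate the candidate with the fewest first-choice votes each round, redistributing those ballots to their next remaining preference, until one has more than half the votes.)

E

Round 1: A 6, B 0, C 11, D 22, E 12. B eliminated.
Round 2: A 6, C 11, D 22, E 12. A eliminated.
Round 3: C 11, D 22, E 18. C eliminated.
Round 4: D 22, E 29. E has a majority (≥26).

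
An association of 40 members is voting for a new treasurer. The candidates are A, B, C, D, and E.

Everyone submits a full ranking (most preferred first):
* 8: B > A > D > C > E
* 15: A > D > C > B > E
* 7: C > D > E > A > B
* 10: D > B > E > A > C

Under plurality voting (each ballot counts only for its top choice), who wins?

A

First-place votes: A 15, B 8, C 7, D 10, E 0.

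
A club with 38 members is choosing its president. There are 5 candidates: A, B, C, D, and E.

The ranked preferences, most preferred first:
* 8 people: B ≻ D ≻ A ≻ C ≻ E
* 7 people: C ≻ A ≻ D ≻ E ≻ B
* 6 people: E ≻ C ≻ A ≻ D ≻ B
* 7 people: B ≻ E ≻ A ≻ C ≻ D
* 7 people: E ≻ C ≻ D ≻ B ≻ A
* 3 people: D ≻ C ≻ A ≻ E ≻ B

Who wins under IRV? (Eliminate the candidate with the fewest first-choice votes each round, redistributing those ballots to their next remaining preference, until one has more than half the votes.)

E

Round 1: A 0, B 15, C 7, D 3, E 13. A eliminated.
Round 2: B 15, C 7, D 3, E 13. D eliminated.
Round 3: B 15, C 10, E 13. C eliminated.
Round 4: B 15, E 23. E has a majority (≥20).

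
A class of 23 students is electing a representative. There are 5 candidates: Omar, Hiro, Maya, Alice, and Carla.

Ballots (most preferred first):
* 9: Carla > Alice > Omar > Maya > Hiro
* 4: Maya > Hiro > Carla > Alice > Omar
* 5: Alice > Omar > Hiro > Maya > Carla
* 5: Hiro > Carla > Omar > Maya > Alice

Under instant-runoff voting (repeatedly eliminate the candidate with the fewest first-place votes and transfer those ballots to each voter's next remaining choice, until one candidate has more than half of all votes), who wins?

Round 1: Omar 0, Hiro 5, Maya 4, Alice 5, Carla 9. Omar eliminated.
Round 2: Hiro 5, Maya 4, Alice 5, Carla 9. Maya eliminated.
Round 3: Hiro 9, Alice 5, Carla 9. Alice eliminated.
Round 4: Hiro 14, Carla 9. Hiro has a majority (≥12).

Hiro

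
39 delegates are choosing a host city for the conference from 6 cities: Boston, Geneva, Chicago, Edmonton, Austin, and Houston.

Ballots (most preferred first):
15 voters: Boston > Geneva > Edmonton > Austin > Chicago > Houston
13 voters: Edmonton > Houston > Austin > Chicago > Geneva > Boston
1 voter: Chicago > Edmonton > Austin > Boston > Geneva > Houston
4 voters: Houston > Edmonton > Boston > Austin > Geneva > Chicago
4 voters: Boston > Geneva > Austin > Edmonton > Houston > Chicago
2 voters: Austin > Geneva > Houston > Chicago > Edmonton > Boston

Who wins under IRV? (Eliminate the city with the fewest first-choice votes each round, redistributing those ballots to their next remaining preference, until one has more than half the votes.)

Round 1: Boston 19, Geneva 0, Chicago 1, Edmonton 13, Austin 2, Houston 4. Geneva eliminated.
Round 2: Boston 19, Chicago 1, Edmonton 13, Austin 2, Houston 4. Chicago eliminated.
Round 3: Boston 19, Edmonton 14, Austin 2, Houston 4. Austin eliminated.
Round 4: Boston 19, Edmonton 14, Houston 6. Houston eliminated.
Round 5: Boston 19, Edmonton 20. Edmonton has a majority (≥20).

Edmonton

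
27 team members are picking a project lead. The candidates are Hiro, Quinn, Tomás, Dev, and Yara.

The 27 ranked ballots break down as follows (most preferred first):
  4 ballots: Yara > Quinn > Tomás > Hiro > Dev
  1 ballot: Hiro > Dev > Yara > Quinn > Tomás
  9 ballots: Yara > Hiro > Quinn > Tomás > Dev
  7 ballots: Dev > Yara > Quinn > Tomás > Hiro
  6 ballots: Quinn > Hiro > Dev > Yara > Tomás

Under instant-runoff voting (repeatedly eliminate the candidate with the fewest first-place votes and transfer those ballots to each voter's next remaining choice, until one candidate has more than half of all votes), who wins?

Dev

Round 1: Hiro 1, Quinn 6, Tomás 0, Dev 7, Yara 13. Tomás eliminated.
Round 2: Hiro 1, Quinn 6, Dev 7, Yara 13. Hiro eliminated.
Round 3: Quinn 6, Dev 8, Yara 13. Quinn eliminated.
Round 4: Dev 14, Yara 13. Dev has a majority (≥14).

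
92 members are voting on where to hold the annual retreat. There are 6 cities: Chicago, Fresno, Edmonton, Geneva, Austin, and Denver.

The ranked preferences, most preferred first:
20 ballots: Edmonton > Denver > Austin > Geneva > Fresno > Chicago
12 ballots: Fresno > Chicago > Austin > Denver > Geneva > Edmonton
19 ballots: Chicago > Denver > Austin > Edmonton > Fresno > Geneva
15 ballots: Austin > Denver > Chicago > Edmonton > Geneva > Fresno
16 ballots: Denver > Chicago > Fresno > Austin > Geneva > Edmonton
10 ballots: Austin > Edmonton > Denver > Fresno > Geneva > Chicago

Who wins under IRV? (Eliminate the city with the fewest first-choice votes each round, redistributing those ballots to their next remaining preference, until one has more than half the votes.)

Chicago

Round 1: Chicago 19, Fresno 12, Edmonton 20, Geneva 0, Austin 25, Denver 16. Geneva eliminated.
Round 2: Chicago 19, Fresno 12, Edmonton 20, Austin 25, Denver 16. Fresno eliminated.
Round 3: Chicago 31, Edmonton 20, Austin 25, Denver 16. Denver eliminated.
Round 4: Chicago 47, Edmonton 20, Austin 25. Chicago has a majority (≥47).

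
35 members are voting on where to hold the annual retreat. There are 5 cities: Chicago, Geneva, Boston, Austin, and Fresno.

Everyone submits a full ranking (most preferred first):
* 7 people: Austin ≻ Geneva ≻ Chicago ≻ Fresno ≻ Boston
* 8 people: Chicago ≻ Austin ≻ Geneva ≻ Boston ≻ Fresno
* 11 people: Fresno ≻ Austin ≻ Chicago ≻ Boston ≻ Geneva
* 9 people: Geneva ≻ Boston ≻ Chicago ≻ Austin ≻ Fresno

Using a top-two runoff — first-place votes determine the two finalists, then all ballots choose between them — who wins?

Geneva

Round 1 first-place votes: Chicago 8, Geneva 9, Boston 0, Austin 7, Fresno 11. Fresno and Geneva advance.
Runoff: Fresno is ranked above Geneva on 11 ballots, Geneva above Fresno on 24.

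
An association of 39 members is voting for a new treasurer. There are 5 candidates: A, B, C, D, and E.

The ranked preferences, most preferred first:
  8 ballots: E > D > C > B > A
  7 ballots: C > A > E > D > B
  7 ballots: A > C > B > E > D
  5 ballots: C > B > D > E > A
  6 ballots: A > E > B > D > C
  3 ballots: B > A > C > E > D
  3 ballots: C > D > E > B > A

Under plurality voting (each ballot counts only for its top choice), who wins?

C

First-place votes: A 13, B 3, C 15, D 0, E 8.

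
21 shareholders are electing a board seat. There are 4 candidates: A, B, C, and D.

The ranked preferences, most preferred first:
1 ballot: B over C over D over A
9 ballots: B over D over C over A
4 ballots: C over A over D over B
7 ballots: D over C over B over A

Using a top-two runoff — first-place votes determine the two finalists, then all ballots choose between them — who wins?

D

Round 1 first-place votes: A 0, B 10, C 4, D 7. B and D advance.
Runoff: B is ranked above D on 10 ballots, D above B on 11.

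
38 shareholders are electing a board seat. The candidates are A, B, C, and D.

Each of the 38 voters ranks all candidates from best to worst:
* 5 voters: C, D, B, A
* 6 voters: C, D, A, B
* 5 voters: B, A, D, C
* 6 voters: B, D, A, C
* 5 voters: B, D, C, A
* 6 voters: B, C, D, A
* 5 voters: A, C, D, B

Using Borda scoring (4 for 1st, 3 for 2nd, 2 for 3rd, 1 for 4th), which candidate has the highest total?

B

A: 5×1 + 6×2 + 5×3 + 6×2 + 5×1 + 6×1 + 5×4 = 75
B: 5×2 + 6×1 + 5×4 + 6×4 + 5×4 + 6×4 + 5×1 = 109
C: 5×4 + 6×4 + 5×1 + 6×1 + 5×2 + 6×3 + 5×3 = 98
D: 5×3 + 6×3 + 5×2 + 6×3 + 5×3 + 6×2 + 5×2 = 98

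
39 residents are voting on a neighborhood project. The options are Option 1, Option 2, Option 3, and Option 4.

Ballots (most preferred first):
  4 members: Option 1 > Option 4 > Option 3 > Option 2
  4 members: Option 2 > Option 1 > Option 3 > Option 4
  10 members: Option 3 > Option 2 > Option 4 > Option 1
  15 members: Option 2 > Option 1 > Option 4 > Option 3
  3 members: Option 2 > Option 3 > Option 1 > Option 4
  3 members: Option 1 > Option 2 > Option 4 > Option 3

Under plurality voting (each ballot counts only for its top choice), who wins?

Option 2

First-place votes: Option 1 7, Option 2 22, Option 3 10, Option 4 0.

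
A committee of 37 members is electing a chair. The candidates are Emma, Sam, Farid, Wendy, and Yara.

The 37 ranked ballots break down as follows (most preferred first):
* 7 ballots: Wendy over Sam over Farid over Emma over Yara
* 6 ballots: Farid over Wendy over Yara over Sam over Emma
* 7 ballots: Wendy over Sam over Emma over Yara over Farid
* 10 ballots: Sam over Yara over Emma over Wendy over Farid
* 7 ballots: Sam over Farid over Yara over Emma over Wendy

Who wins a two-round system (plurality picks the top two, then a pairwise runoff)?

Round 1 first-place votes: Emma 0, Sam 17, Farid 6, Wendy 14, Yara 0. Sam and Wendy advance.
Runoff: Sam is ranked above Wendy on 17 ballots, Wendy above Sam on 20.

Wendy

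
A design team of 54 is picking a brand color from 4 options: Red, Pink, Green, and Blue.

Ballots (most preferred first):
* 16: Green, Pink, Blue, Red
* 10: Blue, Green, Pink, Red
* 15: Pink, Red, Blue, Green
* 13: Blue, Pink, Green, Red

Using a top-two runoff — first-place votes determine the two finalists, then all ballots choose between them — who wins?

Blue

Round 1 first-place votes: Red 0, Pink 15, Green 16, Blue 23. Blue and Green advance.
Runoff: Blue is ranked above Green on 38 ballots, Green above Blue on 16.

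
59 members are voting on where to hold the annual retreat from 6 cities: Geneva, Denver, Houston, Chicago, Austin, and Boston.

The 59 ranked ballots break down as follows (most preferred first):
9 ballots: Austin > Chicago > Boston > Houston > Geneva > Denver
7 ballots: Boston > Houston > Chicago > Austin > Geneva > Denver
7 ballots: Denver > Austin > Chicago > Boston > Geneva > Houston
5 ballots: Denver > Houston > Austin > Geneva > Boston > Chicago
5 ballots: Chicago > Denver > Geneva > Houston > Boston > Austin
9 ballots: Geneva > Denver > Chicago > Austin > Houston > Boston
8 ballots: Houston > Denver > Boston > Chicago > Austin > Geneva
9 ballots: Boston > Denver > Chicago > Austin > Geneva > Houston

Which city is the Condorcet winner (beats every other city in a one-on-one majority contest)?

Denver vs Geneva: 34–25
Denver vs Houston: 35–24
Denver vs Chicago: 38–21
Denver vs Austin: 43–16
Denver vs Boston: 34–25
Denver beats every other city.

Denver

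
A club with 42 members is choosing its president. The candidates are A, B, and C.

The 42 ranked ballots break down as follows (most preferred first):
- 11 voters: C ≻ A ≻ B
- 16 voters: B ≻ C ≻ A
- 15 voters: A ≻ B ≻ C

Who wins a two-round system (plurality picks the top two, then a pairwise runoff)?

A

Round 1 first-place votes: A 15, B 16, C 11. B and A advance.
Runoff: B is ranked above A on 16 ballots, A above B on 26.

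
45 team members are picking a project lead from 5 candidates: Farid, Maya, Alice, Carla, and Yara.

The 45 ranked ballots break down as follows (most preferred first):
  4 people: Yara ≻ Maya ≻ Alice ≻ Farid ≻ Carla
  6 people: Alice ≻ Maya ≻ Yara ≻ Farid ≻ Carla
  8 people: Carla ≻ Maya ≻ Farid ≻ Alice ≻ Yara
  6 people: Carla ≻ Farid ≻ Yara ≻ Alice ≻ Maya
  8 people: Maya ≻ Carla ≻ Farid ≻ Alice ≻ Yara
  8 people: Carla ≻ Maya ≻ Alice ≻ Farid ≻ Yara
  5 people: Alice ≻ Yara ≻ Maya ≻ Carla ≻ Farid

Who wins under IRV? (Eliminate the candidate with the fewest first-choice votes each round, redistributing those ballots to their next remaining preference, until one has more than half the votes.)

Round 1: Farid 0, Maya 8, Alice 11, Carla 22, Yara 4. Farid eliminated.
Round 2: Maya 8, Alice 11, Carla 22, Yara 4. Yara eliminated.
Round 3: Maya 12, Alice 11, Carla 22. Alice eliminated.
Round 4: Maya 23, Carla 22. Maya has a majority (≥23).

Maya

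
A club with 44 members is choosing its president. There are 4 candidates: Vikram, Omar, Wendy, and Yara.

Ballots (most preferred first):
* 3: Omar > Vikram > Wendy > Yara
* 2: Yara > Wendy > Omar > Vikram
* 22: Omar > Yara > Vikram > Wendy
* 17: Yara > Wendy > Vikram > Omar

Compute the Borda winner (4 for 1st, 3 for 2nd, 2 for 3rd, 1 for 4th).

Vikram: 3×3 + 2×1 + 22×2 + 17×2 = 89
Omar: 3×4 + 2×2 + 22×4 + 17×1 = 121
Wendy: 3×2 + 2×3 + 22×1 + 17×3 = 85
Yara: 3×1 + 2×4 + 22×3 + 17×4 = 145

Yara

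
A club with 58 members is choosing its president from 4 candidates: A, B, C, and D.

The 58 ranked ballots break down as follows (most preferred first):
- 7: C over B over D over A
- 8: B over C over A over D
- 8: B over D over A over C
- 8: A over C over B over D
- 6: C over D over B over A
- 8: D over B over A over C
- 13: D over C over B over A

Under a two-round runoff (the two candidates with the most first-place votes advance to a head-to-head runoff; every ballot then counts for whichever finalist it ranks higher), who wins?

Round 1 first-place votes: A 8, B 16, C 13, D 21. D and B advance.
Runoff: D is ranked above B on 27 ballots, B above D on 31.

B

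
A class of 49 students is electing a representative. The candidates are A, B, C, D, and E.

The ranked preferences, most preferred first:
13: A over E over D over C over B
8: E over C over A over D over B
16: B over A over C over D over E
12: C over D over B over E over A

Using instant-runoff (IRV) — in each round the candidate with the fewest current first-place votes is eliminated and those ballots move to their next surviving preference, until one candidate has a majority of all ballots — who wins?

C

Round 1: A 13, B 16, C 12, D 0, E 8. D eliminated.
Round 2: A 13, B 16, C 12, E 8. E eliminated.
Round 3: A 13, B 16, C 20. A eliminated.
Round 4: B 16, C 33. C has a majority (≥25).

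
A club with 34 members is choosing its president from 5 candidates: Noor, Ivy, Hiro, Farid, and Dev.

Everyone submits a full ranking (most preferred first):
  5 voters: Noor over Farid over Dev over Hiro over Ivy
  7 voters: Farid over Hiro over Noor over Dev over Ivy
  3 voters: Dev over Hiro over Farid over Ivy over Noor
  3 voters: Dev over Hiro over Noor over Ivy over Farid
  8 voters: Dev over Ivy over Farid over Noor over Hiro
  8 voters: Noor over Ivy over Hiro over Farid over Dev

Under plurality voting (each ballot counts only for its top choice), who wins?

First-place votes: Noor 13, Ivy 0, Hiro 0, Farid 7, Dev 14.

Dev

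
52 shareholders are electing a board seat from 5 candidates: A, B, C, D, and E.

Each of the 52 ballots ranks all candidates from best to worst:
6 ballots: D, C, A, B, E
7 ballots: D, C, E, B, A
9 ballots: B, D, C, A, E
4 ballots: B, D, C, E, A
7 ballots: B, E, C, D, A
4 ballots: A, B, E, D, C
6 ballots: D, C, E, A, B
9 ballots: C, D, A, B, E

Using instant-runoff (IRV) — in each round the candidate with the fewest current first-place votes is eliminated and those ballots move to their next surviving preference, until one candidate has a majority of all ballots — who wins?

Round 1: A 4, B 20, C 9, D 19, E 0. E eliminated.
Round 2: A 4, B 20, C 9, D 19. A eliminated.
Round 3: B 24, C 9, D 19. C eliminated.
Round 4: B 24, D 28. D has a majority (≥27).

D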